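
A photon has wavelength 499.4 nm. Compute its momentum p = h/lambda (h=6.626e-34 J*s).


p = h / lambda
= 6.626e-34 / (499.4e-9)
= 6.626e-34 / 4.9940e-07
= 1.3268e-27 kg*m/s

1.3268e-27


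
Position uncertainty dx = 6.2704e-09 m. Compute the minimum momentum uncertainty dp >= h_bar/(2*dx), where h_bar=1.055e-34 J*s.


dp = h_bar / (2 * dx)
= 1.055e-34 / (2 * 6.2704e-09)
= 1.055e-34 / 1.2541e-08
= 8.4125e-27 kg*m/s

8.4125e-27


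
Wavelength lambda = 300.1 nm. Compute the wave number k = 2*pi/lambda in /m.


k = 2 * pi / lambda
= 6.2832 / (300.1e-9)
= 6.2832 / 3.0010e-07
= 2.0937e+07 /m

2.0937e+07


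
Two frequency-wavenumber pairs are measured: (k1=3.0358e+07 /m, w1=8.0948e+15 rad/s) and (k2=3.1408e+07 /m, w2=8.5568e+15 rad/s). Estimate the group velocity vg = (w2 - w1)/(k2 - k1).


vg = (w2 - w1) / (k2 - k1)
= (8.5568e+15 - 8.0948e+15) / (3.1408e+07 - 3.0358e+07)
= 4.6200e+14 / 1.0500e+06
= 4.4000e+08 m/s

4.4000e+08


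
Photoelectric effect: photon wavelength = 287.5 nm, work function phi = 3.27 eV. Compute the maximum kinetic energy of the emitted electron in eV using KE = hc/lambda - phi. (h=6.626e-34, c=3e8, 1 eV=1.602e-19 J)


E_photon = hc / lambda
= (6.626e-34)(3e8) / (287.5e-9)
= 6.9141e-19 J
= 4.3159 eV
KE = E_photon - phi
= 4.3159 - 3.27
= 1.0459 eV

1.0459


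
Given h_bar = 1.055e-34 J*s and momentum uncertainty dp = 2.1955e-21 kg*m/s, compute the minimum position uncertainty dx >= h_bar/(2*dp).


dx = h_bar / (2 * dp)
= 1.055e-34 / (2 * 2.1955e-21)
= 1.055e-34 / 4.3910e-21
= 2.4026e-14 m

2.4026e-14


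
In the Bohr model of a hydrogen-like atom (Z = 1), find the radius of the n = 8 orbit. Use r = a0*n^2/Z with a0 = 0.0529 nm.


r = a0 * n^2 / Z
= 0.0529 * 8^2 / 1
= 0.0529 * 64 / 1
= 3.3856 nm

3.3856


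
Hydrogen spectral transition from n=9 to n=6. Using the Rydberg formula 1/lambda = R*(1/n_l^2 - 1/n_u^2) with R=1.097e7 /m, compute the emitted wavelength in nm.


1/lambda = R * (1/n_l^2 - 1/n_u^2)
= 1.097e7 * (1/6^2 - 1/9^2)
= 1.097e7 * (0.027778 - 0.012346)
= 1.097e7 * 0.015432
= 1.6929e+05 /m
lambda = 1 / 1.6929e+05 = 5907.0191 nm

5907.0191


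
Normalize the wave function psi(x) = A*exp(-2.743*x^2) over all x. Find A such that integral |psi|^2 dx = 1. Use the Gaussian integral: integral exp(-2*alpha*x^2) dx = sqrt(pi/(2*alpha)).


integral |psi|^2 dx = A^2 * sqrt(pi/(2*alpha)) = 1
A^2 = sqrt(2*alpha/pi)
= sqrt(2 * 2.743 / pi)
= 1.321457
A = sqrt(1.321457)
= 1.1495

1.1495


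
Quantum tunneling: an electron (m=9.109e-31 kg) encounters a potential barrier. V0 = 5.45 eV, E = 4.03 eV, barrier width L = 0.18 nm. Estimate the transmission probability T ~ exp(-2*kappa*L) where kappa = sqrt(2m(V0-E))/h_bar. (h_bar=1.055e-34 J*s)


V0 - E = 1.42 eV = 2.2748e-19 J
kappa = sqrt(2 * m * (V0-E)) / h_bar
= sqrt(2 * 9.109e-31 * 2.2748e-19) / 1.055e-34
= 6.1020e+09 /m
2*kappa*L = 2 * 6.1020e+09 * 0.18e-9
= 2.1967
T = exp(-2.1967) = 1.111666e-01

1.111666e-01


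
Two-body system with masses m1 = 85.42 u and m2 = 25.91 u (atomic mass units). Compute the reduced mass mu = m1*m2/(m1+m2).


mu = m1 * m2 / (m1 + m2)
= 85.42 * 25.91 / (85.42 + 25.91)
= 2213.2322 / 111.33
= 19.8799 u

19.8799


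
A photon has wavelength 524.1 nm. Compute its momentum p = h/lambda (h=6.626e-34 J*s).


p = h / lambda
= 6.626e-34 / (524.1e-9)
= 6.626e-34 / 5.2410e-07
= 1.2643e-27 kg*m/s

1.2643e-27


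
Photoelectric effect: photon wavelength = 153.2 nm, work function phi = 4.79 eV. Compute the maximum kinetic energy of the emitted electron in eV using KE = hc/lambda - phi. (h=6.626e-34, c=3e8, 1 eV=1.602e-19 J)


E_photon = hc / lambda
= (6.626e-34)(3e8) / (153.2e-9)
= 1.2975e-18 J
= 8.0994 eV
KE = E_photon - phi
= 8.0994 - 4.79
= 3.3094 eV

3.3094


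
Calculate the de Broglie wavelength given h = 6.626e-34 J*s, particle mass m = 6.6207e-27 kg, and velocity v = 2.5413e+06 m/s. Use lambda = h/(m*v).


lambda = h / (m * v)
= 6.626e-34 / (6.6207e-27 * 2.5413e+06)
= 6.626e-34 / 1.6825e-20
= 3.9381e-14 m

3.9381e-14


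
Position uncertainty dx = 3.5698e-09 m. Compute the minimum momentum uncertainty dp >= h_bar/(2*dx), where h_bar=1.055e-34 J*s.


dp = h_bar / (2 * dx)
= 1.055e-34 / (2 * 3.5698e-09)
= 1.055e-34 / 7.1396e-09
= 1.4777e-26 kg*m/s

1.4777e-26


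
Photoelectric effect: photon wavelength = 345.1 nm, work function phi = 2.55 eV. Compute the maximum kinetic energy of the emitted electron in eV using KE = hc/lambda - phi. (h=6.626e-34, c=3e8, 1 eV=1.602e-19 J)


E_photon = hc / lambda
= (6.626e-34)(3e8) / (345.1e-9)
= 5.7601e-19 J
= 3.5955 eV
KE = E_photon - phi
= 3.5955 - 2.55
= 1.0455 eV

1.0455


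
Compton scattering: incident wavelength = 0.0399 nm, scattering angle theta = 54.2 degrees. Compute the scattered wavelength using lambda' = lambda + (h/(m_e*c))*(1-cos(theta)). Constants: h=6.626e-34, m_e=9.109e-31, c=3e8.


Compton wavelength: h/(m_e*c) = 2.4247e-12 m
d_lambda = 2.4247e-12 * (1 - cos(54.2 deg))
= 2.4247e-12 * 0.415042
= 1.0064e-12 m = 0.001006 nm
lambda' = 0.0399 + 0.001006
= 0.040906 nm

0.040906


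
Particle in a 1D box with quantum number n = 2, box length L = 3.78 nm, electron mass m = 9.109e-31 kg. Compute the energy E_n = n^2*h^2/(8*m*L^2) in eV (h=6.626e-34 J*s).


E = n^2 * h^2 / (8 * m * L^2)
= 2^2 * (6.626e-34)^2 / (8 * 9.109e-31 * (3.78e-9)^2)
= 4 * 4.3904e-67 / (8 * 9.109e-31 * 1.4288e-17)
= 1.6866e-20 J
= 0.1053 eV

0.1053


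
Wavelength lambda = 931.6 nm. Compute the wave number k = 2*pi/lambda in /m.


k = 2 * pi / lambda
= 6.2832 / (931.6e-9)
= 6.2832 / 9.3160e-07
= 6.7445e+06 /m

6.7445e+06


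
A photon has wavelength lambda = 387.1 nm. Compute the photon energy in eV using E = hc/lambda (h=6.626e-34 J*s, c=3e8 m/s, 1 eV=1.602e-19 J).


E = hc / lambda
= (6.626e-34)(3e8) / (387.1e-9)
= 1.9878e-25 / 3.8710e-07
= 5.1351e-19 J
Converting to eV: 5.1351e-19 / 1.602e-19
= 3.2054 eV

3.2054


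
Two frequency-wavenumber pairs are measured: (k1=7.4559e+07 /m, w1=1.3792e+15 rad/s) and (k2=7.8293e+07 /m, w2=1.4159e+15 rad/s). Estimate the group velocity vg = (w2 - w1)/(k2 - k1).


vg = (w2 - w1) / (k2 - k1)
= (1.4159e+15 - 1.3792e+15) / (7.8293e+07 - 7.4559e+07)
= 3.6700e+13 / 3.7340e+06
= 9.8286e+06 m/s

9.8286e+06


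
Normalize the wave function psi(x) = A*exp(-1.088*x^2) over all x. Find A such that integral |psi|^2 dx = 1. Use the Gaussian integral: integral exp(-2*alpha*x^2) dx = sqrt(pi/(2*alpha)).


integral |psi|^2 dx = A^2 * sqrt(pi/(2*alpha)) = 1
A^2 = sqrt(2*alpha/pi)
= sqrt(2 * 1.088 / pi)
= 0.832251
A = sqrt(0.832251)
= 0.9123

0.9123


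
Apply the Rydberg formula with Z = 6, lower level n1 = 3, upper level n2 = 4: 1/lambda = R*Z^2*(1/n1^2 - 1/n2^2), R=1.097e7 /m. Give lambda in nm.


1/lambda = R * Z^2 * (1/n1^2 - 1/n2^2)
= 1.097e7 * 6^2 * (1/3^2 - 1/4^2)
= 1.097e7 * 36 * (0.111111 - 0.0625)
= 1.9197e+07 /m
lambda = 1 / 1.9197e+07
= 52.0901 nm

52.0901


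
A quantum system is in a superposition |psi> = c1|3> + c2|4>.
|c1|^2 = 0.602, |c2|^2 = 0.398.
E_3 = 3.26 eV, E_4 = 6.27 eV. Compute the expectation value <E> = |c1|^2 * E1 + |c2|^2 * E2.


<E> = |c1|^2 * E1 + |c2|^2 * E2
= 0.602 * 3.26 + 0.398 * 6.27
= 1.9625 + 2.4955
= 4.458 eV

4.458


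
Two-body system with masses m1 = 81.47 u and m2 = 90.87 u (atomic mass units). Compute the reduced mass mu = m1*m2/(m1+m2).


mu = m1 * m2 / (m1 + m2)
= 81.47 * 90.87 / (81.47 + 90.87)
= 7403.1789 / 172.34
= 42.9568 u

42.9568


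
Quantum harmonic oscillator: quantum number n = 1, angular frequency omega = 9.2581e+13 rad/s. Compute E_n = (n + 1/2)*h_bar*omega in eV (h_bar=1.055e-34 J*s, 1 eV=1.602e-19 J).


E = (n + 1/2) * h_bar * omega
= (1 + 0.5) * 1.055e-34 * 9.2581e+13
= 1.5 * 9.7673e-21
= 1.4651e-20 J
= 0.0915 eV

0.0915


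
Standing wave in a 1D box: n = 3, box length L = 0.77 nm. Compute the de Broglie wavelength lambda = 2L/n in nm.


lambda = 2L / n
= 2 * 0.77 / 3
= 1.54 / 3
= 0.5133 nm

0.5133


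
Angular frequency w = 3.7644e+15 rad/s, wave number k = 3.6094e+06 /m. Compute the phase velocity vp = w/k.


vp = w / k
= 3.7644e+15 / 3.6094e+06
= 1.0429e+09 m/s

1.0429e+09


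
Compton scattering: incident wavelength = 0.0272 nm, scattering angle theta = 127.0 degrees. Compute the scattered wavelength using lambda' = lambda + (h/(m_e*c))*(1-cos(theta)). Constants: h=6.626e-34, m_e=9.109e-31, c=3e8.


Compton wavelength: h/(m_e*c) = 2.4247e-12 m
d_lambda = 2.4247e-12 * (1 - cos(127.0 deg))
= 2.4247e-12 * 1.601815
= 3.8839e-12 m = 0.003884 nm
lambda' = 0.0272 + 0.003884
= 0.031084 nm

0.031084


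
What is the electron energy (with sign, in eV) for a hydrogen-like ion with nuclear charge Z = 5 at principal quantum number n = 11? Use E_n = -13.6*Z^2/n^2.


E_n = -13.6 * Z^2 / n^2
= -13.6 * 5^2 / 11^2
= -13.6 * 25 / 121
= -2.8099 eV

-2.8099


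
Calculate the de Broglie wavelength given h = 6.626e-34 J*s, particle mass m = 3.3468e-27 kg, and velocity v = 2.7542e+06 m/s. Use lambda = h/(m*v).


lambda = h / (m * v)
= 6.626e-34 / (3.3468e-27 * 2.7542e+06)
= 6.626e-34 / 9.2178e-21
= 7.1883e-14 m

7.1883e-14


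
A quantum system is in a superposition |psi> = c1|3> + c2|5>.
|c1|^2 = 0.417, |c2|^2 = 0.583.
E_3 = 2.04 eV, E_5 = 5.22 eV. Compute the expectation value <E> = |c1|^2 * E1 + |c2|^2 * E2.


<E> = |c1|^2 * E1 + |c2|^2 * E2
= 0.417 * 2.04 + 0.583 * 5.22
= 0.8507 + 3.0433
= 3.8939 eV

3.8939


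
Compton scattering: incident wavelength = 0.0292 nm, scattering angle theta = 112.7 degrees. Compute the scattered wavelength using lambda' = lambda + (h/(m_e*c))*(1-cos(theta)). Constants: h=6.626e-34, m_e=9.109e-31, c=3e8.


Compton wavelength: h/(m_e*c) = 2.4247e-12 m
d_lambda = 2.4247e-12 * (1 - cos(112.7 deg))
= 2.4247e-12 * 1.385906
= 3.3604e-12 m = 0.00336 nm
lambda' = 0.0292 + 0.00336
= 0.03256 nm

0.03256


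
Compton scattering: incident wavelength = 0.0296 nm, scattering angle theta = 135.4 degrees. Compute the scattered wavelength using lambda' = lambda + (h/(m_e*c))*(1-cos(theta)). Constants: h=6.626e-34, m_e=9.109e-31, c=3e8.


Compton wavelength: h/(m_e*c) = 2.4247e-12 m
d_lambda = 2.4247e-12 * (1 - cos(135.4 deg))
= 2.4247e-12 * 1.712026
= 4.1512e-12 m = 0.004151 nm
lambda' = 0.0296 + 0.004151
= 0.033751 nm

0.033751


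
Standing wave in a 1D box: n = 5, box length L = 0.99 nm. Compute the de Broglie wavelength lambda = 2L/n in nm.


lambda = 2L / n
= 2 * 0.99 / 5
= 1.98 / 5
= 0.396 nm

0.396


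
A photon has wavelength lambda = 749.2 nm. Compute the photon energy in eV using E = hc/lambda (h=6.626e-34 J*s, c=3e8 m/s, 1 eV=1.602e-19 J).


E = hc / lambda
= (6.626e-34)(3e8) / (749.2e-9)
= 1.9878e-25 / 7.4920e-07
= 2.6532e-19 J
Converting to eV: 2.6532e-19 / 1.602e-19
= 1.6562 eV

1.6562


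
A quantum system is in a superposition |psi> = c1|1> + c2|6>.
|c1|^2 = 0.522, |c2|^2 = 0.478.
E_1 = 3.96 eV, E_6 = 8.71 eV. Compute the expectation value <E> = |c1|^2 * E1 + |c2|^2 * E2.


<E> = |c1|^2 * E1 + |c2|^2 * E2
= 0.522 * 3.96 + 0.478 * 8.71
= 2.0671 + 4.1634
= 6.2305 eV

6.2305


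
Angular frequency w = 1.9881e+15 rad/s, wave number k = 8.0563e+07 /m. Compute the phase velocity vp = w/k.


vp = w / k
= 1.9881e+15 / 8.0563e+07
= 2.4678e+07 m/s

2.4678e+07


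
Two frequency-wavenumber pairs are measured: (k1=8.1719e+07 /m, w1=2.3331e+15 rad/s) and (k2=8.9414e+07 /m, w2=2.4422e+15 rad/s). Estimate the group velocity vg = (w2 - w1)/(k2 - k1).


vg = (w2 - w1) / (k2 - k1)
= (2.4422e+15 - 2.3331e+15) / (8.9414e+07 - 8.1719e+07)
= 1.0910e+14 / 7.6950e+06
= 1.4178e+07 m/s

1.4178e+07


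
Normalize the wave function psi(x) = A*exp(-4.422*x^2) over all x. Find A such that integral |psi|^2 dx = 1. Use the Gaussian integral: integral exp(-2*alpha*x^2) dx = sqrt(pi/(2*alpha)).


integral |psi|^2 dx = A^2 * sqrt(pi/(2*alpha)) = 1
A^2 = sqrt(2*alpha/pi)
= sqrt(2 * 4.422 / pi)
= 1.677836
A = sqrt(1.677836)
= 1.2953

1.2953


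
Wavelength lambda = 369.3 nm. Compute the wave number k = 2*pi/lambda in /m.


k = 2 * pi / lambda
= 6.2832 / (369.3e-9)
= 6.2832 / 3.6930e-07
= 1.7014e+07 /m

1.7014e+07


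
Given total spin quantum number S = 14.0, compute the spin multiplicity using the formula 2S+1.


Spin multiplicity = 2S + 1
= 2 * 14.0 + 1
= 28.0 + 1
= 29

29


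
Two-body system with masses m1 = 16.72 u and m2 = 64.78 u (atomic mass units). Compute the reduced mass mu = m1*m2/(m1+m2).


mu = m1 * m2 / (m1 + m2)
= 16.72 * 64.78 / (16.72 + 64.78)
= 1083.1216 / 81.5
= 13.2898 u

13.2898


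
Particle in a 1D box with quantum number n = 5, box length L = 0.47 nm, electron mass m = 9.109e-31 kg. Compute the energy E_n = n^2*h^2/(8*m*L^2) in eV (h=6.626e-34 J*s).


E = n^2 * h^2 / (8 * m * L^2)
= 5^2 * (6.626e-34)^2 / (8 * 9.109e-31 * (0.47e-9)^2)
= 25 * 4.3904e-67 / (8 * 9.109e-31 * 2.2090e-19)
= 6.8185e-18 J
= 42.5622 eV

42.5622


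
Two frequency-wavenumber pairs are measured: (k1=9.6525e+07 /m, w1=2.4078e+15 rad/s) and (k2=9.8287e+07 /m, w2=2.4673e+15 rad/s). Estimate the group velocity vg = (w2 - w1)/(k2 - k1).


vg = (w2 - w1) / (k2 - k1)
= (2.4673e+15 - 2.4078e+15) / (9.8287e+07 - 9.6525e+07)
= 5.9500e+13 / 1.7620e+06
= 3.3768e+07 m/s

3.3768e+07


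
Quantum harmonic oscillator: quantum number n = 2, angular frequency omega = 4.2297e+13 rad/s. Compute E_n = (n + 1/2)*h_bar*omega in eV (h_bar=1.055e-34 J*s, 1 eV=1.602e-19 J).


E = (n + 1/2) * h_bar * omega
= (2 + 0.5) * 1.055e-34 * 4.2297e+13
= 2.5 * 4.4623e-21
= 1.1156e-20 J
= 0.0696 eV

0.0696


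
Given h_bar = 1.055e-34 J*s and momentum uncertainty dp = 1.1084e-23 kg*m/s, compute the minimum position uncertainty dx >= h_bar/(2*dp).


dx = h_bar / (2 * dp)
= 1.055e-34 / (2 * 1.1084e-23)
= 1.055e-34 / 2.2168e-23
= 4.7591e-12 m

4.7591e-12


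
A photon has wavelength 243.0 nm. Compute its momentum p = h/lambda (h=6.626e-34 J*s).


p = h / lambda
= 6.626e-34 / (243.0e-9)
= 6.626e-34 / 2.4300e-07
= 2.7267e-27 kg*m/s

2.7267e-27


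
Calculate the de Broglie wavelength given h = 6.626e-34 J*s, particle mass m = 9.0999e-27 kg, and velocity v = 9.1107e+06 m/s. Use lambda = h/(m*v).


lambda = h / (m * v)
= 6.626e-34 / (9.0999e-27 * 9.1107e+06)
= 6.626e-34 / 8.2906e-20
= 7.9921e-15 m

7.9921e-15


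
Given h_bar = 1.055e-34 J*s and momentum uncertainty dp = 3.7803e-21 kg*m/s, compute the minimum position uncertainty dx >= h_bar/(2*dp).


dx = h_bar / (2 * dp)
= 1.055e-34 / (2 * 3.7803e-21)
= 1.055e-34 / 7.5606e-21
= 1.3954e-14 m

1.3954e-14


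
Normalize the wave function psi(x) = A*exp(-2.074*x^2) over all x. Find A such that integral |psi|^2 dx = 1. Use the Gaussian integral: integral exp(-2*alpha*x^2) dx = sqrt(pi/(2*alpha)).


integral |psi|^2 dx = A^2 * sqrt(pi/(2*alpha)) = 1
A^2 = sqrt(2*alpha/pi)
= sqrt(2 * 2.074 / pi)
= 1.149065
A = sqrt(1.149065)
= 1.0719

1.0719


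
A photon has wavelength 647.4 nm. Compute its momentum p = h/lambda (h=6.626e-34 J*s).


p = h / lambda
= 6.626e-34 / (647.4e-9)
= 6.626e-34 / 6.4740e-07
= 1.0235e-27 kg*m/s

1.0235e-27


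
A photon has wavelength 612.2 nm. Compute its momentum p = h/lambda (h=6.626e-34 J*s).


p = h / lambda
= 6.626e-34 / (612.2e-9)
= 6.626e-34 / 6.1220e-07
= 1.0823e-27 kg*m/s

1.0823e-27


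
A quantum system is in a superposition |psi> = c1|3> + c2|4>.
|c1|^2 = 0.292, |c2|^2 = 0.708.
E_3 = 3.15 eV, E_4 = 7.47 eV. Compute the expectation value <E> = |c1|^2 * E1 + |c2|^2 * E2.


<E> = |c1|^2 * E1 + |c2|^2 * E2
= 0.292 * 3.15 + 0.708 * 7.47
= 0.9198 + 5.2888
= 6.2086 eV

6.2086


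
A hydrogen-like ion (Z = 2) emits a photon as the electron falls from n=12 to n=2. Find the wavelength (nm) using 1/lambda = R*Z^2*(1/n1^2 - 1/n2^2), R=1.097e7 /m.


1/lambda = R * Z^2 * (1/n1^2 - 1/n2^2)
= 1.097e7 * 2^2 * (1/2^2 - 1/12^2)
= 1.097e7 * 4 * (0.25 - 0.006944)
= 1.0665e+07 /m
lambda = 1 / 1.0665e+07
= 93.7622 nm

93.7622


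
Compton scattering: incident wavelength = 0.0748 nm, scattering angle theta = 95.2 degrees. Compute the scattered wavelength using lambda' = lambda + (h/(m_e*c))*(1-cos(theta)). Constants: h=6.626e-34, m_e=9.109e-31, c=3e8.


Compton wavelength: h/(m_e*c) = 2.4247e-12 m
d_lambda = 2.4247e-12 * (1 - cos(95.2 deg))
= 2.4247e-12 * 1.090633
= 2.6445e-12 m = 0.002644 nm
lambda' = 0.0748 + 0.002644
= 0.077444 nm

0.077444


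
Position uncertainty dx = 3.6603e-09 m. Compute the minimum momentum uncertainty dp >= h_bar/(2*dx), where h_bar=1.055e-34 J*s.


dp = h_bar / (2 * dx)
= 1.055e-34 / (2 * 3.6603e-09)
= 1.055e-34 / 7.3206e-09
= 1.4411e-26 kg*m/s

1.4411e-26


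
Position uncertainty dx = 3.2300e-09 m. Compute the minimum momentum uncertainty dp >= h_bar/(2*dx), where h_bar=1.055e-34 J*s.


dp = h_bar / (2 * dx)
= 1.055e-34 / (2 * 3.2300e-09)
= 1.055e-34 / 6.4600e-09
= 1.6331e-26 kg*m/s

1.6331e-26


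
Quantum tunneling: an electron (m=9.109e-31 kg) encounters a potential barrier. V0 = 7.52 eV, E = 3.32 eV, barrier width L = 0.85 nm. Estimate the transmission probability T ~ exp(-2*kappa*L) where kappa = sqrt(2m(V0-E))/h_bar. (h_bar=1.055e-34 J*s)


V0 - E = 4.2 eV = 6.7284e-19 J
kappa = sqrt(2 * m * (V0-E)) / h_bar
= sqrt(2 * 9.109e-31 * 6.7284e-19) / 1.055e-34
= 1.0494e+10 /m
2*kappa*L = 2 * 1.0494e+10 * 0.85e-9
= 17.8403
T = exp(-17.8403) = 1.786678e-08

1.786678e-08


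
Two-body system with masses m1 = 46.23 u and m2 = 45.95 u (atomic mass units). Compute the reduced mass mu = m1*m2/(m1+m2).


mu = m1 * m2 / (m1 + m2)
= 46.23 * 45.95 / (46.23 + 45.95)
= 2124.2685 / 92.18
= 23.0448 u

23.0448


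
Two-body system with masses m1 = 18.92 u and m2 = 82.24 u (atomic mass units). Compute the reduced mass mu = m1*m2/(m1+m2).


mu = m1 * m2 / (m1 + m2)
= 18.92 * 82.24 / (18.92 + 82.24)
= 1555.9808 / 101.16
= 15.3814 u

15.3814


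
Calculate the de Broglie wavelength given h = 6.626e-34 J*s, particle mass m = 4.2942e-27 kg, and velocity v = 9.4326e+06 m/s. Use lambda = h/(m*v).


lambda = h / (m * v)
= 6.626e-34 / (4.2942e-27 * 9.4326e+06)
= 6.626e-34 / 4.0505e-20
= 1.6358e-14 m

1.6358e-14


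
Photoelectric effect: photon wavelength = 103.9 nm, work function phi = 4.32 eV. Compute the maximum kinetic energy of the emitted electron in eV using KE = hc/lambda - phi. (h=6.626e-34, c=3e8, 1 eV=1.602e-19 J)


E_photon = hc / lambda
= (6.626e-34)(3e8) / (103.9e-9)
= 1.9132e-18 J
= 11.9425 eV
KE = E_photon - phi
= 11.9425 - 4.32
= 7.6225 eV

7.6225


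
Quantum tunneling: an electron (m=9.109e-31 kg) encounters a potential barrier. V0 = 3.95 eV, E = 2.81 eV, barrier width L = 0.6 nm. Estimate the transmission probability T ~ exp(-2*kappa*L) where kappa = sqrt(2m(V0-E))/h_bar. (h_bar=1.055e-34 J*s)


V0 - E = 1.14 eV = 1.8263e-19 J
kappa = sqrt(2 * m * (V0-E)) / h_bar
= sqrt(2 * 9.109e-31 * 1.8263e-19) / 1.055e-34
= 5.4674e+09 /m
2*kappa*L = 2 * 5.4674e+09 * 0.6e-9
= 6.5609
T = exp(-6.5609) = 1.414625e-03

1.414625e-03


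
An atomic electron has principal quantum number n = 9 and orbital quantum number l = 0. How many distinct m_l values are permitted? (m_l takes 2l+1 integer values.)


m_l ranges from -l to +l in integer steps
So m_l goes from -0 to +0
Count = 2l + 1 = 2*0 + 1
= 1

1


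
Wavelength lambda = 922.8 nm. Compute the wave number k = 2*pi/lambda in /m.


k = 2 * pi / lambda
= 6.2832 / (922.8e-9)
= 6.2832 / 9.2280e-07
= 6.8088e+06 /m

6.8088e+06


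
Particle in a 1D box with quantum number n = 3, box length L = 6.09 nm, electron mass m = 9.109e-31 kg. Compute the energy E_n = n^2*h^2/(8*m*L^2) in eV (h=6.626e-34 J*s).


E = n^2 * h^2 / (8 * m * L^2)
= 3^2 * (6.626e-34)^2 / (8 * 9.109e-31 * (6.09e-9)^2)
= 9 * 4.3904e-67 / (8 * 9.109e-31 * 3.7088e-17)
= 1.4620e-20 J
= 0.0913 eV

0.0913


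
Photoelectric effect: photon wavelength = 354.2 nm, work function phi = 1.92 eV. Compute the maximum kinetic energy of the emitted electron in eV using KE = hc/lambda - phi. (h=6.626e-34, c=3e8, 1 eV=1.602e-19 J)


E_photon = hc / lambda
= (6.626e-34)(3e8) / (354.2e-9)
= 5.6121e-19 J
= 3.5032 eV
KE = E_photon - phi
= 3.5032 - 1.92
= 1.5832 eV

1.5832


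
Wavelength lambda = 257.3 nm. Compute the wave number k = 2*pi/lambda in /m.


k = 2 * pi / lambda
= 6.2832 / (257.3e-9)
= 6.2832 / 2.5730e-07
= 2.4420e+07 /m

2.4420e+07


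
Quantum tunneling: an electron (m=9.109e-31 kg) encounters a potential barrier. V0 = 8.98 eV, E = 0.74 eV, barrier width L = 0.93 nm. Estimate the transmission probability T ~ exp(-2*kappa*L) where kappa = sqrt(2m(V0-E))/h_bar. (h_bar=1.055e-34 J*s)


V0 - E = 8.24 eV = 1.3200e-18 J
kappa = sqrt(2 * m * (V0-E)) / h_bar
= sqrt(2 * 9.109e-31 * 1.3200e-18) / 1.055e-34
= 1.4699e+10 /m
2*kappa*L = 2 * 1.4699e+10 * 0.93e-9
= 27.3405
T = exp(-27.3405) = 1.337188e-12

1.337188e-12


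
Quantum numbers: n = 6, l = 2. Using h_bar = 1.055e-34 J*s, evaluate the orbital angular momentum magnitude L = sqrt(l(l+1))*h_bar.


L = sqrt(l*(l+1)) * h_bar
= sqrt(2 * 3) * 1.055e-34
= sqrt(6) * 1.055e-34
= 2.4495 * 1.055e-34
= 2.5842e-34 J*s

2.5842e-34


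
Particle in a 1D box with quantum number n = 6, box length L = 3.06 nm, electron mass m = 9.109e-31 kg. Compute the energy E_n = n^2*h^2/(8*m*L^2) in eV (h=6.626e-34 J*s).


E = n^2 * h^2 / (8 * m * L^2)
= 6^2 * (6.626e-34)^2 / (8 * 9.109e-31 * (3.06e-9)^2)
= 36 * 4.3904e-67 / (8 * 9.109e-31 * 9.3636e-18)
= 2.3163e-19 J
= 1.4459 eV

1.4459


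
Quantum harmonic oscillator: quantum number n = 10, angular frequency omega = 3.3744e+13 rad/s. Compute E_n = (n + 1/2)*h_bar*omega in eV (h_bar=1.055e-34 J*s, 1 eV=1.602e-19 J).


E = (n + 1/2) * h_bar * omega
= (10 + 0.5) * 1.055e-34 * 3.3744e+13
= 10.5 * 3.5600e-21
= 3.7380e-20 J
= 0.2333 eV

0.2333


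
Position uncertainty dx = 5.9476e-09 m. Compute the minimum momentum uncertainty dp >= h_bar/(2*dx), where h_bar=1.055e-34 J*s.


dp = h_bar / (2 * dx)
= 1.055e-34 / (2 * 5.9476e-09)
= 1.055e-34 / 1.1895e-08
= 8.8691e-27 kg*m/s

8.8691e-27


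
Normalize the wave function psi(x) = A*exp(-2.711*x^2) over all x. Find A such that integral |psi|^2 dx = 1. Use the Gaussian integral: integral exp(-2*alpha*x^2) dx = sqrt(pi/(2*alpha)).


integral |psi|^2 dx = A^2 * sqrt(pi/(2*alpha)) = 1
A^2 = sqrt(2*alpha/pi)
= sqrt(2 * 2.711 / pi)
= 1.313726
A = sqrt(1.313726)
= 1.1462

1.1462


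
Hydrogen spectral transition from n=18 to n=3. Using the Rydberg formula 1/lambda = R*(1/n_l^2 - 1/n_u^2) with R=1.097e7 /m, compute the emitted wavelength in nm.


1/lambda = R * (1/n_l^2 - 1/n_u^2)
= 1.097e7 * (1/3^2 - 1/18^2)
= 1.097e7 * (0.111111 - 0.003086)
= 1.097e7 * 0.108025
= 1.1850e+06 /m
lambda = 1 / 1.1850e+06 = 843.8599 nm

843.8599


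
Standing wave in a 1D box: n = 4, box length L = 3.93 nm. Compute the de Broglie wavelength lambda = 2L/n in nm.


lambda = 2L / n
= 2 * 3.93 / 4
= 7.86 / 4
= 1.965 nm

1.965


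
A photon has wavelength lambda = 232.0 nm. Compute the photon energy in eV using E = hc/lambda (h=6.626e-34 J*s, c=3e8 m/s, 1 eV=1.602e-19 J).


E = hc / lambda
= (6.626e-34)(3e8) / (232.0e-9)
= 1.9878e-25 / 2.3200e-07
= 8.5681e-19 J
Converting to eV: 8.5681e-19 / 1.602e-19
= 5.3484 eV

5.3484


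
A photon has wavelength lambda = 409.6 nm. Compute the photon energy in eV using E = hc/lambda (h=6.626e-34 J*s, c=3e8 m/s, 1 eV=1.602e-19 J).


E = hc / lambda
= (6.626e-34)(3e8) / (409.6e-9)
= 1.9878e-25 / 4.0960e-07
= 4.8530e-19 J
Converting to eV: 4.8530e-19 / 1.602e-19
= 3.0294 eV

3.0294


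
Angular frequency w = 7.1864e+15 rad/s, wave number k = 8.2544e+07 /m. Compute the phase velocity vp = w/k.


vp = w / k
= 7.1864e+15 / 8.2544e+07
= 8.7061e+07 m/s

8.7061e+07


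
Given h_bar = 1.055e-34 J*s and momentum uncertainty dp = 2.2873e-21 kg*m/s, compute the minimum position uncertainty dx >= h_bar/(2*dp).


dx = h_bar / (2 * dp)
= 1.055e-34 / (2 * 2.2873e-21)
= 1.055e-34 / 4.5746e-21
= 2.3062e-14 m

2.3062e-14


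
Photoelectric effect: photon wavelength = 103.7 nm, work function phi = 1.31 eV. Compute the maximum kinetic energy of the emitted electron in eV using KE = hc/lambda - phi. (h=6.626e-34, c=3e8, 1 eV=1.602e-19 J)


E_photon = hc / lambda
= (6.626e-34)(3e8) / (103.7e-9)
= 1.9169e-18 J
= 11.9655 eV
KE = E_photon - phi
= 11.9655 - 1.31
= 10.6555 eV

10.6555


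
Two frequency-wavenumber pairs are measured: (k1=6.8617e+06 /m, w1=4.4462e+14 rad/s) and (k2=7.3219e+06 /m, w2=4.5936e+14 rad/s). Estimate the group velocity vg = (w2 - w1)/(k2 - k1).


vg = (w2 - w1) / (k2 - k1)
= (4.5936e+14 - 4.4462e+14) / (7.3219e+06 - 6.8617e+06)
= 1.4740e+13 / 4.6020e+05
= 3.2030e+07 m/s

3.2030e+07


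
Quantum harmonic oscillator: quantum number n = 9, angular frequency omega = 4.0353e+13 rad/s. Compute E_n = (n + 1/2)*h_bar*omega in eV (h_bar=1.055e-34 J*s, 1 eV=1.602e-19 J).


E = (n + 1/2) * h_bar * omega
= (9 + 0.5) * 1.055e-34 * 4.0353e+13
= 9.5 * 4.2572e-21
= 4.0444e-20 J
= 0.2525 eV

0.2525


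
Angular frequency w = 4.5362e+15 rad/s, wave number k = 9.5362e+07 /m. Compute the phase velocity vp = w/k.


vp = w / k
= 4.5362e+15 / 9.5362e+07
= 4.7568e+07 m/s

4.7568e+07


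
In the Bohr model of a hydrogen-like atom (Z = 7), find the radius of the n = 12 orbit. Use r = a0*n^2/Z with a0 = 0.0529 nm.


r = a0 * n^2 / Z
= 0.0529 * 12^2 / 7
= 0.0529 * 144 / 7
= 1.0882 nm

1.0882


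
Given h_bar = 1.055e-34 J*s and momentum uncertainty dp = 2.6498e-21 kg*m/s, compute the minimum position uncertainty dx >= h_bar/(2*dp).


dx = h_bar / (2 * dp)
= 1.055e-34 / (2 * 2.6498e-21)
= 1.055e-34 / 5.2996e-21
= 1.9907e-14 m

1.9907e-14


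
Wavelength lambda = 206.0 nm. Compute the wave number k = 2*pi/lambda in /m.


k = 2 * pi / lambda
= 6.2832 / (206.0e-9)
= 6.2832 / 2.0600e-07
= 3.0501e+07 /m

3.0501e+07


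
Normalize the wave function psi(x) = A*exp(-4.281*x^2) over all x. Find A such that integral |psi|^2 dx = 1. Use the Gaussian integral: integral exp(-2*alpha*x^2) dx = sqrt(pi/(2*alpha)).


integral |psi|^2 dx = A^2 * sqrt(pi/(2*alpha)) = 1
A^2 = sqrt(2*alpha/pi)
= sqrt(2 * 4.281 / pi)
= 1.650869
A = sqrt(1.650869)
= 1.2849

1.2849


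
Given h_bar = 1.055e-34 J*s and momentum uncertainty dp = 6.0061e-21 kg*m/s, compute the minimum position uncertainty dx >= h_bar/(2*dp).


dx = h_bar / (2 * dp)
= 1.055e-34 / (2 * 6.0061e-21)
= 1.055e-34 / 1.2012e-20
= 8.7827e-15 m

8.7827e-15


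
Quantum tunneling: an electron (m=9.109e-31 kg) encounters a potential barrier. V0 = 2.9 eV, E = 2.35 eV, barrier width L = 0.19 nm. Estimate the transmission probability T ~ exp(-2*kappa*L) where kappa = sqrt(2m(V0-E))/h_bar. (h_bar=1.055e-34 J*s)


V0 - E = 0.55 eV = 8.8110e-20 J
kappa = sqrt(2 * m * (V0-E)) / h_bar
= sqrt(2 * 9.109e-31 * 8.8110e-20) / 1.055e-34
= 3.7976e+09 /m
2*kappa*L = 2 * 3.7976e+09 * 0.19e-9
= 1.4431
T = exp(-1.4431) = 2.361963e-01

2.361963e-01


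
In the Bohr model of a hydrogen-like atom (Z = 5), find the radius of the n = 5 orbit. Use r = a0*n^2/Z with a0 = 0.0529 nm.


r = a0 * n^2 / Z
= 0.0529 * 5^2 / 5
= 0.0529 * 25 / 5
= 0.2645 nm

0.2645


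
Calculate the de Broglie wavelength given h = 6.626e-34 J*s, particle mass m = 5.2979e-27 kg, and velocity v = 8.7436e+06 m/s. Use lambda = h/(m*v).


lambda = h / (m * v)
= 6.626e-34 / (5.2979e-27 * 8.7436e+06)
= 6.626e-34 / 4.6323e-20
= 1.4304e-14 m

1.4304e-14


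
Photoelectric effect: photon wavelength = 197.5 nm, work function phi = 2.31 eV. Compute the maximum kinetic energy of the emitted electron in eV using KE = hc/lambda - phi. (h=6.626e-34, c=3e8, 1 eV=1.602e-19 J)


E_photon = hc / lambda
= (6.626e-34)(3e8) / (197.5e-9)
= 1.0065e-18 J
= 6.2827 eV
KE = E_photon - phi
= 6.2827 - 2.31
= 3.9727 eV

3.9727


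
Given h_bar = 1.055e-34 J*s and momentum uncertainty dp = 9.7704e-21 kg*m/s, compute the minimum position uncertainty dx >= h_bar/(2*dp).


dx = h_bar / (2 * dp)
= 1.055e-34 / (2 * 9.7704e-21)
= 1.055e-34 / 1.9541e-20
= 5.3990e-15 m

5.3990e-15


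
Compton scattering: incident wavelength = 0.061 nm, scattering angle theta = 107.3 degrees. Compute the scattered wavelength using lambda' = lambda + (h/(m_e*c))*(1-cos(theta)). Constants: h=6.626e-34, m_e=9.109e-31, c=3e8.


Compton wavelength: h/(m_e*c) = 2.4247e-12 m
d_lambda = 2.4247e-12 * (1 - cos(107.3 deg))
= 2.4247e-12 * 1.297375
= 3.1458e-12 m = 0.003146 nm
lambda' = 0.061 + 0.003146
= 0.064146 nm

0.064146


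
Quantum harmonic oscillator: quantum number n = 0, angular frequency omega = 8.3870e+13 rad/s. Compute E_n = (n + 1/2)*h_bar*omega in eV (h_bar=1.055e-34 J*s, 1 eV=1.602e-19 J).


E = (n + 1/2) * h_bar * omega
= (0 + 0.5) * 1.055e-34 * 8.3870e+13
= 0.5 * 8.8483e-21
= 4.4241e-21 J
= 0.0276 eV

0.0276


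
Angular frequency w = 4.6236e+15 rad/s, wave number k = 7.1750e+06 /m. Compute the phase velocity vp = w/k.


vp = w / k
= 4.6236e+15 / 7.1750e+06
= 6.4440e+08 m/s

6.4440e+08


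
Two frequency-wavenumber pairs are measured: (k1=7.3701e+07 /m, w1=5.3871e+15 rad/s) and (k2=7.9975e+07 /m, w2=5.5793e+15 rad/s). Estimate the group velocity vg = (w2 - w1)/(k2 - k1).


vg = (w2 - w1) / (k2 - k1)
= (5.5793e+15 - 5.3871e+15) / (7.9975e+07 - 7.3701e+07)
= 1.9220e+14 / 6.2740e+06
= 3.0634e+07 m/s

3.0634e+07


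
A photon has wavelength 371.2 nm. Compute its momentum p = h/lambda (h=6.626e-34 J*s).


p = h / lambda
= 6.626e-34 / (371.2e-9)
= 6.626e-34 / 3.7120e-07
= 1.7850e-27 kg*m/s

1.7850e-27


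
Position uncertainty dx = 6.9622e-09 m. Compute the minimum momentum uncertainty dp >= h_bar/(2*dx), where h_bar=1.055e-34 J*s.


dp = h_bar / (2 * dx)
= 1.055e-34 / (2 * 6.9622e-09)
= 1.055e-34 / 1.3924e-08
= 7.5766e-27 kg*m/s

7.5766e-27


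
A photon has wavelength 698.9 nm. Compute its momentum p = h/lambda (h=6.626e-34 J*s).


p = h / lambda
= 6.626e-34 / (698.9e-9)
= 6.626e-34 / 6.9890e-07
= 9.4806e-28 kg*m/s

9.4806e-28


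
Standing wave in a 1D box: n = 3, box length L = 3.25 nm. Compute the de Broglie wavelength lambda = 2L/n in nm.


lambda = 2L / n
= 2 * 3.25 / 3
= 6.5 / 3
= 2.1667 nm

2.1667


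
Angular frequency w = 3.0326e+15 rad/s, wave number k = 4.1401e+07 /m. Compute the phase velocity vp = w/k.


vp = w / k
= 3.0326e+15 / 4.1401e+07
= 7.3249e+07 m/s

7.3249e+07


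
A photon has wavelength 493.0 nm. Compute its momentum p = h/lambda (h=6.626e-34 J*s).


p = h / lambda
= 6.626e-34 / (493.0e-9)
= 6.626e-34 / 4.9300e-07
= 1.3440e-27 kg*m/s

1.3440e-27


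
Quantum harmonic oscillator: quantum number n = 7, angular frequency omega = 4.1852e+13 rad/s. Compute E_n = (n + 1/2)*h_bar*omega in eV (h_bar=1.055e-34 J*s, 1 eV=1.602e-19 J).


E = (n + 1/2) * h_bar * omega
= (7 + 0.5) * 1.055e-34 * 4.1852e+13
= 7.5 * 4.4154e-21
= 3.3115e-20 J
= 0.2067 eV

0.2067


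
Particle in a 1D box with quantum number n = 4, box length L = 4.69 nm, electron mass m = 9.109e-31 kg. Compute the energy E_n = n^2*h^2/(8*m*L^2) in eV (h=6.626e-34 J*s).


E = n^2 * h^2 / (8 * m * L^2)
= 4^2 * (6.626e-34)^2 / (8 * 9.109e-31 * (4.69e-9)^2)
= 16 * 4.3904e-67 / (8 * 9.109e-31 * 2.1996e-17)
= 4.3824e-20 J
= 0.2736 eV

0.2736


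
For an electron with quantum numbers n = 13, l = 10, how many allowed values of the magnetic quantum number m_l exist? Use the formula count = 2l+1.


m_l ranges from -l to +l in integer steps
So m_l goes from -10 to +10
Count = 2l + 1 = 2*10 + 1
= 21

21


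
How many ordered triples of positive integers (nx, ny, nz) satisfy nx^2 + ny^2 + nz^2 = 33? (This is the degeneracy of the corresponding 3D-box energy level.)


Enumerate all (nx, ny, nz) with nx^2 + ny^2 + nz^2 = 33:
(1,4,4)
(2,2,5)
(2,5,2)
(4,1,4)
(4,4,1)
(5,2,2)
Total degeneracy = 6

6


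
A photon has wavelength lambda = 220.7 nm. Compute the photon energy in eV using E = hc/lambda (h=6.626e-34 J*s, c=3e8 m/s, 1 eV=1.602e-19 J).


E = hc / lambda
= (6.626e-34)(3e8) / (220.7e-9)
= 1.9878e-25 / 2.2070e-07
= 9.0068e-19 J
Converting to eV: 9.0068e-19 / 1.602e-19
= 5.6222 eV

5.6222


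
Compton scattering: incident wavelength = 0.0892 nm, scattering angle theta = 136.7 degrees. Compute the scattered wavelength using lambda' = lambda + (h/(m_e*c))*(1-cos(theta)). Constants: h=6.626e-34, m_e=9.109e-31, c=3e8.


Compton wavelength: h/(m_e*c) = 2.4247e-12 m
d_lambda = 2.4247e-12 * (1 - cos(136.7 deg))
= 2.4247e-12 * 1.727773
= 4.1893e-12 m = 0.004189 nm
lambda' = 0.0892 + 0.004189
= 0.093389 nm

0.093389


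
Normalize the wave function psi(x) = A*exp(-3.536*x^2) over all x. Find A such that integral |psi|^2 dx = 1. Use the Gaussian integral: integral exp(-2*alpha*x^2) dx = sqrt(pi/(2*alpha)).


integral |psi|^2 dx = A^2 * sqrt(pi/(2*alpha)) = 1
A^2 = sqrt(2*alpha/pi)
= sqrt(2 * 3.536 / pi)
= 1.500362
A = sqrt(1.500362)
= 1.2249

1.2249


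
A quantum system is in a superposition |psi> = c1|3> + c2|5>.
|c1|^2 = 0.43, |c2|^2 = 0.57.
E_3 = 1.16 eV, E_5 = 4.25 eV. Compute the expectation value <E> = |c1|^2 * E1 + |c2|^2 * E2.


<E> = |c1|^2 * E1 + |c2|^2 * E2
= 0.43 * 1.16 + 0.57 * 4.25
= 0.4988 + 2.4225
= 2.9213 eV

2.9213


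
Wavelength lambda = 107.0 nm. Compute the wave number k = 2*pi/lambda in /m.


k = 2 * pi / lambda
= 6.2832 / (107.0e-9)
= 6.2832 / 1.0700e-07
= 5.8721e+07 /m

5.8721e+07


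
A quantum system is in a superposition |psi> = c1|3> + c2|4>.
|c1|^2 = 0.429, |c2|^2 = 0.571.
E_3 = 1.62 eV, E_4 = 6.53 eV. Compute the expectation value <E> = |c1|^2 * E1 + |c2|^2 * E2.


<E> = |c1|^2 * E1 + |c2|^2 * E2
= 0.429 * 1.62 + 0.571 * 6.53
= 0.695 + 3.7286
= 4.4236 eV

4.4236


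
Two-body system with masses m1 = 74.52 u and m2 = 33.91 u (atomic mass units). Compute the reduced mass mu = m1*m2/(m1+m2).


mu = m1 * m2 / (m1 + m2)
= 74.52 * 33.91 / (74.52 + 33.91)
= 2526.9732 / 108.43
= 23.3051 u

23.3051


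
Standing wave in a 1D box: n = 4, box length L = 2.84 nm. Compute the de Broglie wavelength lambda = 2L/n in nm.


lambda = 2L / n
= 2 * 2.84 / 4
= 5.68 / 4
= 1.42 nm

1.42


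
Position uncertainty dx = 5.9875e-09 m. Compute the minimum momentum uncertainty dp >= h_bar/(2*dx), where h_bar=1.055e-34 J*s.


dp = h_bar / (2 * dx)
= 1.055e-34 / (2 * 5.9875e-09)
= 1.055e-34 / 1.1975e-08
= 8.8100e-27 kg*m/s

8.8100e-27


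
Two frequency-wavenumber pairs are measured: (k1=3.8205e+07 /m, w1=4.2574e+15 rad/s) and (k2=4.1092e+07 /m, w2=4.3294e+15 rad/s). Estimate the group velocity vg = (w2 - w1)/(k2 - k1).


vg = (w2 - w1) / (k2 - k1)
= (4.3294e+15 - 4.2574e+15) / (4.1092e+07 - 3.8205e+07)
= 7.2000e+13 / 2.8870e+06
= 2.4939e+07 m/s

2.4939e+07


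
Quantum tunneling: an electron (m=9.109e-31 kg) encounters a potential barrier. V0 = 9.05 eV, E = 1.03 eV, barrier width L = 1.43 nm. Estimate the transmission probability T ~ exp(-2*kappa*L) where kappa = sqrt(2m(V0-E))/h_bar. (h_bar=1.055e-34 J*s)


V0 - E = 8.02 eV = 1.2848e-18 J
kappa = sqrt(2 * m * (V0-E)) / h_bar
= sqrt(2 * 9.109e-31 * 1.2848e-18) / 1.055e-34
= 1.4502e+10 /m
2*kappa*L = 2 * 1.4502e+10 * 1.43e-9
= 41.4746
T = exp(-41.4746) = 9.723074e-19

9.723074e-19


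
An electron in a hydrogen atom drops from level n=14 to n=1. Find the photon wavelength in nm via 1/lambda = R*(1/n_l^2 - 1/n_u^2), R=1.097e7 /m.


1/lambda = R * (1/n_l^2 - 1/n_u^2)
= 1.097e7 * (1/1^2 - 1/14^2)
= 1.097e7 * (1.0 - 0.005102)
= 1.097e7 * 0.994898
= 1.0914e+07 /m
lambda = 1 / 1.0914e+07 = 91.6252 nm

91.6252


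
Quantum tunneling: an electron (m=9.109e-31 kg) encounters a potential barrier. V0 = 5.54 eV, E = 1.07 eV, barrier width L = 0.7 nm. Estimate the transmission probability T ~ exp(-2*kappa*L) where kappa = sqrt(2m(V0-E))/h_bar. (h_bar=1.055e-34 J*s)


V0 - E = 4.47 eV = 7.1609e-19 J
kappa = sqrt(2 * m * (V0-E)) / h_bar
= sqrt(2 * 9.109e-31 * 7.1609e-19) / 1.055e-34
= 1.0826e+10 /m
2*kappa*L = 2 * 1.0826e+10 * 0.7e-9
= 15.1569
T = exp(-15.1569) = 2.614770e-07

2.614770e-07


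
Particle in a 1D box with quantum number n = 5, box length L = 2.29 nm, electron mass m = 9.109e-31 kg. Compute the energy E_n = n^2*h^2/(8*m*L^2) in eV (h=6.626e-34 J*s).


E = n^2 * h^2 / (8 * m * L^2)
= 5^2 * (6.626e-34)^2 / (8 * 9.109e-31 * (2.29e-9)^2)
= 25 * 4.3904e-67 / (8 * 9.109e-31 * 5.2441e-18)
= 2.8722e-19 J
= 1.7929 eV

1.7929


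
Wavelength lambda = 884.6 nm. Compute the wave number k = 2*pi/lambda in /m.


k = 2 * pi / lambda
= 6.2832 / (884.6e-9)
= 6.2832 / 8.8460e-07
= 7.1029e+06 /m

7.1029e+06


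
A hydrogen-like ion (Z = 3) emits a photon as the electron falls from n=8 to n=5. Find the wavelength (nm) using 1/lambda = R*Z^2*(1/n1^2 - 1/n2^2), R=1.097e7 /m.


1/lambda = R * Z^2 * (1/n1^2 - 1/n2^2)
= 1.097e7 * 3^2 * (1/5^2 - 1/8^2)
= 1.097e7 * 9 * (0.04 - 0.015625)
= 2.4065e+06 /m
lambda = 1 / 2.4065e+06
= 415.5337 nm

415.5337


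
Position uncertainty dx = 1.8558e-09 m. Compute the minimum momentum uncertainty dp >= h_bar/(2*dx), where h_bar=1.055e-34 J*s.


dp = h_bar / (2 * dx)
= 1.055e-34 / (2 * 1.8558e-09)
= 1.055e-34 / 3.7116e-09
= 2.8424e-26 kg*m/s

2.8424e-26


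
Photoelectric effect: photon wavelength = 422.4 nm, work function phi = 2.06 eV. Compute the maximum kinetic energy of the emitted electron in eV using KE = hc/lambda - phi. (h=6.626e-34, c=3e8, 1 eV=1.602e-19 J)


E_photon = hc / lambda
= (6.626e-34)(3e8) / (422.4e-9)
= 4.7060e-19 J
= 2.9376 eV
KE = E_photon - phi
= 2.9376 - 2.06
= 0.8776 eV

0.8776


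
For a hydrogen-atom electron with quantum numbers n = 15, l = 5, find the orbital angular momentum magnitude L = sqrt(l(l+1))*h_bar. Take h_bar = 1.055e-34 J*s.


L = sqrt(l*(l+1)) * h_bar
= sqrt(5 * 6) * 1.055e-34
= sqrt(30) * 1.055e-34
= 5.4772 * 1.055e-34
= 5.7785e-34 J*s

5.7785e-34


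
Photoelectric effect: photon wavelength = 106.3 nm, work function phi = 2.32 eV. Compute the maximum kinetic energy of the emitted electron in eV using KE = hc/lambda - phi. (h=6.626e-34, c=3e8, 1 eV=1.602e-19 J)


E_photon = hc / lambda
= (6.626e-34)(3e8) / (106.3e-9)
= 1.8700e-18 J
= 11.6729 eV
KE = E_photon - phi
= 11.6729 - 2.32
= 9.3529 eV

9.3529


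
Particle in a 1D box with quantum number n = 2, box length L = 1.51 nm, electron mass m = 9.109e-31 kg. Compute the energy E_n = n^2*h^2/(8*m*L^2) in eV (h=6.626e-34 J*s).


E = n^2 * h^2 / (8 * m * L^2)
= 2^2 * (6.626e-34)^2 / (8 * 9.109e-31 * (1.51e-9)^2)
= 4 * 4.3904e-67 / (8 * 9.109e-31 * 2.2801e-18)
= 1.0569e-19 J
= 0.6598 eV

0.6598


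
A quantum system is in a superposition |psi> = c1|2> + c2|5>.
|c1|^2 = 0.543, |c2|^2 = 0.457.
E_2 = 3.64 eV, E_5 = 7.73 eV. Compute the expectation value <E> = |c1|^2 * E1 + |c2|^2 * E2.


<E> = |c1|^2 * E1 + |c2|^2 * E2
= 0.543 * 3.64 + 0.457 * 7.73
= 1.9765 + 3.5326
= 5.5091 eV

5.5091


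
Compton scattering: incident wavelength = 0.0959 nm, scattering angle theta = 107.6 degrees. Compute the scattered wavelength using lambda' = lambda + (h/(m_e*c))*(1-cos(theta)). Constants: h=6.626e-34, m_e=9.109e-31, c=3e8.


Compton wavelength: h/(m_e*c) = 2.4247e-12 m
d_lambda = 2.4247e-12 * (1 - cos(107.6 deg))
= 2.4247e-12 * 1.30237
= 3.1579e-12 m = 0.003158 nm
lambda' = 0.0959 + 0.003158
= 0.099058 nm

0.099058


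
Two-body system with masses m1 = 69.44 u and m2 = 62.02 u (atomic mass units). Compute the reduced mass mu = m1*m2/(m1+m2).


mu = m1 * m2 / (m1 + m2)
= 69.44 * 62.02 / (69.44 + 62.02)
= 4306.6688 / 131.46
= 32.7603 u

32.7603


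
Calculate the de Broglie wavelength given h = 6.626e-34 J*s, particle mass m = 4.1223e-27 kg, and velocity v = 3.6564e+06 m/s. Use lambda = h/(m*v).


lambda = h / (m * v)
= 6.626e-34 / (4.1223e-27 * 3.6564e+06)
= 6.626e-34 / 1.5073e-20
= 4.3960e-14 m

4.3960e-14


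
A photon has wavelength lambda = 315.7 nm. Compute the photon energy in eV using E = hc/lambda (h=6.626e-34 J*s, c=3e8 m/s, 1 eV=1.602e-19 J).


E = hc / lambda
= (6.626e-34)(3e8) / (315.7e-9)
= 1.9878e-25 / 3.1570e-07
= 6.2965e-19 J
Converting to eV: 6.2965e-19 / 1.602e-19
= 3.9304 eV

3.9304


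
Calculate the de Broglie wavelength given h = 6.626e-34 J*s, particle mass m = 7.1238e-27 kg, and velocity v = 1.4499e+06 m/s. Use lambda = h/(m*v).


lambda = h / (m * v)
= 6.626e-34 / (7.1238e-27 * 1.4499e+06)
= 6.626e-34 / 1.0329e-20
= 6.4151e-14 m

6.4151e-14
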